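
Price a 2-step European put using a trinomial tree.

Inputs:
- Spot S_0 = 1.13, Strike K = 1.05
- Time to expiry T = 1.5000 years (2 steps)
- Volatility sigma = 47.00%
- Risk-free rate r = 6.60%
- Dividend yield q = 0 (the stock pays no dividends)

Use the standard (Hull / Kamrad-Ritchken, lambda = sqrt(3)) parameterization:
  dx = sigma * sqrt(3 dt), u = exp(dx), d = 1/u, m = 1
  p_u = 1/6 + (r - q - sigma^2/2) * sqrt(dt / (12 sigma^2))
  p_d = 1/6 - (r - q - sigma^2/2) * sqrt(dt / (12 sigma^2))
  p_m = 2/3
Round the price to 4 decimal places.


Answer: Price = V(0,0) = 0.1384

Derivation:
dt = T/N = 0.750000; dx = sigma*sqrt(3*dt) = 0.705000
u = exp(dx) = 2.023847; d = 1/u = 0.494109
p_u = 0.143023, p_m = 0.666667, p_d = 0.190310
Discount per step: exp(-r*dt) = 0.951705
Stock lattice S(k, j) with j the centered position index:
  k=0: S(0,+0) = 1.1300
  k=1: S(1,-1) = 0.5583; S(1,+0) = 1.1300; S(1,+1) = 2.2869
  k=2: S(2,-2) = 0.2759; S(2,-1) = 0.5583; S(2,+0) = 1.1300; S(2,+1) = 2.2869; S(2,+2) = 4.6284
Terminal payoffs V(N, j) = max(K - S_T, 0):
  V(2,-2) = 0.774118; V(2,-1) = 0.491657; V(2,+0) = 0.000000; V(2,+1) = 0.000000; V(2,+2) = 0.000000
Backward induction: V(k, j) = exp(-r*dt) * [p_u * V(k+1, j+1) + p_m * V(k+1, j) + p_d * V(k+1, j-1)]
  V(1,-1) = exp(-r*dt) * [p_u*0.000000 + p_m*0.491657 + p_d*0.774118] = 0.452150
  V(1,+0) = exp(-r*dt) * [p_u*0.000000 + p_m*0.000000 + p_d*0.491657] = 0.089049
  V(1,+1) = exp(-r*dt) * [p_u*0.000000 + p_m*0.000000 + p_d*0.000000] = 0.000000
  V(0,+0) = exp(-r*dt) * [p_u*0.000000 + p_m*0.089049 + p_d*0.452150] = 0.138392


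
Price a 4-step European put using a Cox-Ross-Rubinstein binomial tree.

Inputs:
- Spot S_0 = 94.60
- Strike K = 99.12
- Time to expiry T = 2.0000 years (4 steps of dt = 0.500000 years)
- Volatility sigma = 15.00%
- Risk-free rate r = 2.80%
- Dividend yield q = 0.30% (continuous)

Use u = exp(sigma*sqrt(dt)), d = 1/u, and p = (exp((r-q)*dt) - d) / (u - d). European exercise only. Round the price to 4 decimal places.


dt = T/N = 0.500000
u = exp(sigma*sqrt(dt)) = 1.111895; d = 1/u = 0.899365
p = (exp((r-q)*dt) - d) / (u - d) = 0.532693
Discount per step: exp(-r*dt) = 0.986098
Stock lattice S(k, i) with i counting down-moves:
  k=0: S(0,0) = 94.6000
  k=1: S(1,0) = 105.1853; S(1,1) = 85.0800
  k=2: S(2,0) = 116.9550; S(2,1) = 94.6000; S(2,2) = 76.5180
  k=3: S(3,0) = 130.0417; S(3,1) = 105.1853; S(3,2) = 85.0800; S(3,3) = 68.8176
  k=4: S(4,0) = 144.5928; S(4,1) = 116.9550; S(4,2) = 94.6000; S(4,3) = 76.5180; S(4,4) = 61.8922
Terminal payoffs V(N, i) = max(K - S_T, 0):
  V(4,0) = 0.000000; V(4,1) = 0.000000; V(4,2) = 4.520000; V(4,3) = 22.602043; V(4,4) = 37.227847
Backward induction: V(k, i) = exp(-r*dt) * [p * V(k+1, i) + (1-p) * V(k+1, i+1)].
  V(3,0) = exp(-r*dt) * [p*0.000000 + (1-p)*0.000000] = 0.000000
  V(3,1) = exp(-r*dt) * [p*0.000000 + (1-p)*4.520000] = 2.082864
  V(3,2) = exp(-r*dt) * [p*4.520000 + (1-p)*22.602043] = 12.789558
  V(3,3) = exp(-r*dt) * [p*22.602043 + (1-p)*37.227847] = 29.027545
  V(2,0) = exp(-r*dt) * [p*0.000000 + (1-p)*2.082864] = 0.959806
  V(2,1) = exp(-r*dt) * [p*2.082864 + (1-p)*12.789558] = 6.987665
  V(2,2) = exp(-r*dt) * [p*12.789558 + (1-p)*29.027545] = 20.094388
  V(1,0) = exp(-r*dt) * [p*0.959806 + (1-p)*6.987665] = 3.724164
  V(1,1) = exp(-r*dt) * [p*6.987665 + (1-p)*20.094388] = 12.930236
  V(0,0) = exp(-r*dt) * [p*3.724164 + (1-p)*12.930236] = 7.914644

Answer: Price = V(0,0) = 7.9146


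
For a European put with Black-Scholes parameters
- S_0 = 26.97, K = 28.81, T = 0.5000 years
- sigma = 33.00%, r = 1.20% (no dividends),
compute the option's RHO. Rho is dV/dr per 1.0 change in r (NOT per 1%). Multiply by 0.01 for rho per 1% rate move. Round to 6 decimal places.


Answer: Rho = -9.245957

Derivation:
d1 = -0.1404460286; d2 = -0.3737912664
phi(d1) = 0.3950270337; exp(-qT) = 1.0000000000; exp(-rT) = 0.9940179641
N(-d2) = 0.6457201912
Rho = -K*T*exp(-rT)*N(-d2) = -28.8100 * 0.5000 * 0.9940179641 * 0.6457201912 = -9.245957


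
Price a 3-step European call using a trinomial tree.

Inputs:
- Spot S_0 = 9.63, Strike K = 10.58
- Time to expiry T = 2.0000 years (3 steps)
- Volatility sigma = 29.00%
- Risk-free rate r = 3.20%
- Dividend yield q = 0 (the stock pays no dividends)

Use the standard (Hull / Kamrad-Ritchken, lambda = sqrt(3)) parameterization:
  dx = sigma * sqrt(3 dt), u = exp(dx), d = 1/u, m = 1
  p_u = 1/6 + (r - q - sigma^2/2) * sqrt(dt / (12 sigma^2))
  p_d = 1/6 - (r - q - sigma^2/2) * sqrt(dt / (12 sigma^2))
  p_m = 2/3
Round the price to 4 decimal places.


dt = T/N = 0.666667; dx = sigma*sqrt(3*dt) = 0.410122
u = exp(dx) = 1.507002; d = 1/u = 0.663569
p_u = 0.158498, p_m = 0.666667, p_d = 0.174835
Discount per step: exp(-r*dt) = 0.978893
Stock lattice S(k, j) with j the centered position index:
  k=0: S(0,+0) = 9.6300
  k=1: S(1,-1) = 6.3902; S(1,+0) = 9.6300; S(1,+1) = 14.5124
  k=2: S(2,-2) = 4.2403; S(2,-1) = 6.3902; S(2,+0) = 9.6300; S(2,+1) = 14.5124; S(2,+2) = 21.8702
  k=3: S(3,-3) = 2.8137; S(3,-2) = 4.2403; S(3,-1) = 6.3902; S(3,+0) = 9.6300; S(3,+1) = 14.5124; S(3,+2) = 21.8702; S(3,+3) = 32.9585
Terminal payoffs V(N, j) = max(S_T - K, 0):
  V(3,-3) = 0.000000; V(3,-2) = 0.000000; V(3,-1) = 0.000000; V(3,+0) = 0.000000; V(3,+1) = 3.932425; V(3,+2) = 11.290246; V(3,+3) = 22.378494
Backward induction: V(k, j) = exp(-r*dt) * [p_u * V(k+1, j+1) + p_m * V(k+1, j) + p_d * V(k+1, j-1)]
  V(2,-2) = exp(-r*dt) * [p_u*0.000000 + p_m*0.000000 + p_d*0.000000] = 0.000000
  V(2,-1) = exp(-r*dt) * [p_u*0.000000 + p_m*0.000000 + p_d*0.000000] = 0.000000
  V(2,+0) = exp(-r*dt) * [p_u*3.932425 + p_m*0.000000 + p_d*0.000000] = 0.610127
  V(2,+1) = exp(-r*dt) * [p_u*11.290246 + p_m*3.932425 + p_d*0.000000] = 4.317995
  V(2,+2) = exp(-r*dt) * [p_u*22.378494 + p_m*11.290246 + p_d*3.932425] = 11.513060
  V(1,-1) = exp(-r*dt) * [p_u*0.610127 + p_m*0.000000 + p_d*0.000000] = 0.094663
  V(1,+0) = exp(-r*dt) * [p_u*4.317995 + p_m*0.610127 + p_d*0.000000] = 1.068115
  V(1,+1) = exp(-r*dt) * [p_u*11.513060 + p_m*4.317995 + p_d*0.610127] = 4.708607
  V(0,+0) = exp(-r*dt) * [p_u*4.708607 + p_m*1.068115 + p_d*0.094663] = 1.443802

Answer: Price = V(0,0) = 1.4438


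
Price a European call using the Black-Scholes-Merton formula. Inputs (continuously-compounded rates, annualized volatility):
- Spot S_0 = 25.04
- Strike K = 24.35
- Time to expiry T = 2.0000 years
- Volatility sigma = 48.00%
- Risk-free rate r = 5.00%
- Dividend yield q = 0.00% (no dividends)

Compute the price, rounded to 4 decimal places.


Answer: Price = 7.8636

Derivation:
d1 = (ln(S/K) + (r - q + 0.5*sigma^2) * T) / (sigma * sqrt(T)) = 0.52788865
d2 = d1 - sigma * sqrt(T) = -0.15093386
exp(-rT) = 0.90483742; exp(-qT) = 1.00000000
C = S_0 * exp(-qT) * N(d1) - K * exp(-rT) * N(d2)
N(d1) = 0.70121169; N(d2) = 0.44001394
C = 25.0400 * 1.00000000 * 0.70121169 - 24.3500 * 0.90483742 * 0.44001394 = 7.8636


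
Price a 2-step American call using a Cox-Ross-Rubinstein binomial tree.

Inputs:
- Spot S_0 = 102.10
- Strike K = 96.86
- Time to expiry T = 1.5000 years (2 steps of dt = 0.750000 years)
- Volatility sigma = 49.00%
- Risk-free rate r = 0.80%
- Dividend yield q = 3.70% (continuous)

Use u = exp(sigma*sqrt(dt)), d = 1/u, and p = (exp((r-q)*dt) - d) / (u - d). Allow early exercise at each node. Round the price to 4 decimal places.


dt = T/N = 0.750000
u = exp(sigma*sqrt(dt)) = 1.528600; d = 1/u = 0.654193
p = (exp((r-q)*dt) - d) / (u - d) = 0.370870
Discount per step: exp(-r*dt) = 0.994018
Stock lattice S(k, i) with i counting down-moves:
  k=0: S(0,0) = 102.1000
  k=1: S(1,0) = 156.0701; S(1,1) = 66.7931
  k=2: S(2,0) = 238.5688; S(2,1) = 102.1000; S(2,2) = 43.6956
Terminal payoffs V(N, i) = max(S_T - K, 0):
  V(2,0) = 141.708772; V(2,1) = 5.240000; V(2,2) = 0.000000
Backward induction: V(k, i) = exp(-r*dt) * [p * V(k+1, i) + (1-p) * V(k+1, i+1)]; then take max(V_cont, immediate exercise) for American.
  V(1,0) = exp(-r*dt) * [p*141.708772 + (1-p)*5.240000] = 55.518101; exercise = 59.210086; V(1,0) = max -> 59.210086
  V(1,1) = exp(-r*dt) * [p*5.240000 + (1-p)*0.000000] = 1.931735; exercise = 0.000000; V(1,1) = max -> 1.931735
  V(0,0) = exp(-r*dt) * [p*59.210086 + (1-p)*1.931735] = 23.035941; exercise = 5.240000; V(0,0) = max -> 23.035941

Answer: Price = V(0,0) = 23.0359


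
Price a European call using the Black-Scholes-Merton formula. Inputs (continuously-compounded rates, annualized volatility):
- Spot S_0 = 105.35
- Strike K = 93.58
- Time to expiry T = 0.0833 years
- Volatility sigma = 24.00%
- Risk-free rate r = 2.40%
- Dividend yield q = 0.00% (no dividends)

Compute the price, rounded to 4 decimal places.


d1 = (ln(S/K) + (r - q + 0.5*sigma^2) * T) / (sigma * sqrt(T)) = 1.77382609
d2 = d1 - sigma * sqrt(T) = 1.70455791
exp(-rT) = 0.99800280; exp(-qT) = 1.00000000
C = S_0 * exp(-qT) * N(d1) - K * exp(-rT) * N(d2)
N(d1) = 0.96195404; N(d2) = 0.95586155
C = 105.3500 * 1.00000000 * 0.96195404 - 93.5800 * 0.99800280 * 0.95586155 = 12.0710

Answer: Price = 12.0710


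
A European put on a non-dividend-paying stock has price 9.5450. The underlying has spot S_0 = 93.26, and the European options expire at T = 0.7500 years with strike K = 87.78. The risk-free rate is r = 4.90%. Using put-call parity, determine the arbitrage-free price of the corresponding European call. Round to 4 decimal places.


Answer: Call price = 18.1924

Derivation:
Put-call parity: C - P = S_0 * exp(-qT) - K * exp(-rT).
S_0 * exp(-qT) = 93.2600 * 1.00000000 = 93.26000000
K * exp(-rT) = 87.7800 * 0.96391708 = 84.61264168
C = P + S*exp(-qT) - K*exp(-rT)
C = 9.5450 + 93.26000000 - 84.61264168 = 18.1924


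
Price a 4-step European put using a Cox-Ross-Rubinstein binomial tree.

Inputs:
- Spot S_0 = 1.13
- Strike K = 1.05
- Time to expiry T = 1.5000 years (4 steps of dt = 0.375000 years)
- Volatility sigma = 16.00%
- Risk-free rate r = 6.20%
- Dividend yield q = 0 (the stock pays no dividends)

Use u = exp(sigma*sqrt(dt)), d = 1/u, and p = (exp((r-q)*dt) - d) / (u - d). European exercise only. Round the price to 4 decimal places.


dt = T/N = 0.375000
u = exp(sigma*sqrt(dt)) = 1.102940; d = 1/u = 0.906667
p = (exp((r-q)*dt) - d) / (u - d) = 0.595370
Discount per step: exp(-r*dt) = 0.977018
Stock lattice S(k, i) with i counting down-moves:
  k=0: S(0,0) = 1.1300
  k=1: S(1,0) = 1.2463; S(1,1) = 1.0245
  k=2: S(2,0) = 1.3746; S(2,1) = 1.1300; S(2,2) = 0.9289
  k=3: S(3,0) = 1.5161; S(3,1) = 1.2463; S(3,2) = 1.0245; S(3,3) = 0.8422
  k=4: S(4,0) = 1.6722; S(4,1) = 1.3746; S(4,2) = 1.1300; S(4,3) = 0.9289; S(4,4) = 0.7636
Terminal payoffs V(N, i) = max(K - S_T, 0):
  V(4,0) = 0.000000; V(4,1) = 0.000000; V(4,2) = 0.000000; V(4,3) = 0.121088; V(4,4) = 0.286392
Backward induction: V(k, i) = exp(-r*dt) * [p * V(k+1, i) + (1-p) * V(k+1, i+1)].
  V(3,0) = exp(-r*dt) * [p*0.000000 + (1-p)*0.000000] = 0.000000
  V(3,1) = exp(-r*dt) * [p*0.000000 + (1-p)*0.000000] = 0.000000
  V(3,2) = exp(-r*dt) * [p*0.000000 + (1-p)*0.121088] = 0.047870
  V(3,3) = exp(-r*dt) * [p*0.121088 + (1-p)*0.286392] = 0.183655
  V(2,0) = exp(-r*dt) * [p*0.000000 + (1-p)*0.000000] = 0.000000
  V(2,1) = exp(-r*dt) * [p*0.000000 + (1-p)*0.047870] = 0.018924
  V(2,2) = exp(-r*dt) * [p*0.047870 + (1-p)*0.183655] = 0.100450
  V(1,0) = exp(-r*dt) * [p*0.000000 + (1-p)*0.018924] = 0.007481
  V(1,1) = exp(-r*dt) * [p*0.018924 + (1-p)*0.100450] = 0.050719
  V(0,0) = exp(-r*dt) * [p*0.007481 + (1-p)*0.050719] = 0.024403

Answer: Price = V(0,0) = 0.0244


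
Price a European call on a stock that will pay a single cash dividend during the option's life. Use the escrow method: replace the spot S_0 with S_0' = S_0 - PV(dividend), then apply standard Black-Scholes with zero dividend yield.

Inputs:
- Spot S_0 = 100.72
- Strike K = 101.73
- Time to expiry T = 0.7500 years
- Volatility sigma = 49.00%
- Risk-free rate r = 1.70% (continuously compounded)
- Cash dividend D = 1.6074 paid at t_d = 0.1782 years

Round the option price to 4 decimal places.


Answer: Price = 16.1122

Derivation:
PV(D) = D * exp(-r * t_d) = 1.6074 * 0.99697518 = 1.60253791
S_0' = S_0 - PV(D) = 100.7200 - 1.60253791 = 99.11746209
d1 = (ln(S_0'/K) + (r + sigma^2/2)*T) / (sigma*sqrt(T)) = 0.18091303
d2 = d1 - sigma*sqrt(T) = -0.24343942
exp(-rT) = 0.98733094
N(d1) = 0.57178208; N(d2) = 0.40383251
C = S_0' * N(d1) - K * exp(-rT) * N(d2) = 99.11746209 * 0.57178208 - 101.7300 * 0.98733094 * 0.40383251 = 16.1122


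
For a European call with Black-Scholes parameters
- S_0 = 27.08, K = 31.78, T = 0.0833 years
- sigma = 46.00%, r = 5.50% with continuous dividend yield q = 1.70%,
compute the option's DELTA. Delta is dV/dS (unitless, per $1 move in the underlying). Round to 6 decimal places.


Answer: Delta = 0.132187

Derivation:
d1 = -1.1152358455; d2 = -1.2479998466
phi(d1) = 0.2142066601; exp(-qT) = 0.9985849022; exp(-rT) = 0.9954289791
N(d1) = 0.1323746845
Delta = exp(-qT) * N(d1) = 0.9985849022 * 0.1323746845 = 0.132187


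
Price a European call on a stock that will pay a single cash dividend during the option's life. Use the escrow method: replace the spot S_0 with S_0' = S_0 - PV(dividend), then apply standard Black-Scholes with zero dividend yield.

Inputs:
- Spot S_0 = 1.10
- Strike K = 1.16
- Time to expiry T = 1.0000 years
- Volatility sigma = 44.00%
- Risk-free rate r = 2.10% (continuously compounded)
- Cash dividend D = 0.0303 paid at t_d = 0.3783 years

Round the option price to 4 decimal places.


PV(D) = D * exp(-r * t_d) = 0.0303 * 0.99208717 = 0.03006024
S_0' = S_0 - PV(D) = 1.1000 - 0.03006024 = 1.06993976
d1 = (ln(S_0'/K) + (r + sigma^2/2)*T) / (sigma*sqrt(T)) = 0.08405078
d2 = d1 - sigma*sqrt(T) = -0.35594922
exp(-rT) = 0.97921896
N(d1) = 0.53349197; N(d2) = 0.36093930
C = S_0' * N(d1) - K * exp(-rT) * N(d2) = 1.06993976 * 0.53349197 - 1.1600 * 0.97921896 * 0.36093930 = 0.1608

Answer: Price = 0.1608


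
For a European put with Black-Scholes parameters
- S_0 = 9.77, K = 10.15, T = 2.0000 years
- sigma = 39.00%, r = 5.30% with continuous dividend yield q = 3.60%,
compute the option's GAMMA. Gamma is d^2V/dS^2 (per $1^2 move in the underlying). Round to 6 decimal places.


Answer: Gamma = 0.066457

Derivation:
d1 = 0.2682341775; d2 = -0.2833091118
phi(d1) = 0.3848455014; exp(-qT) = 0.9305308958; exp(-rT) = 0.8994246481
Gamma = exp(-qT) * phi(d1) / (S * sigma * sqrt(T)) = 0.9305308958 * 0.3848455014 / (9.7700 * 0.3900 * 1.4142135624) = 0.066457


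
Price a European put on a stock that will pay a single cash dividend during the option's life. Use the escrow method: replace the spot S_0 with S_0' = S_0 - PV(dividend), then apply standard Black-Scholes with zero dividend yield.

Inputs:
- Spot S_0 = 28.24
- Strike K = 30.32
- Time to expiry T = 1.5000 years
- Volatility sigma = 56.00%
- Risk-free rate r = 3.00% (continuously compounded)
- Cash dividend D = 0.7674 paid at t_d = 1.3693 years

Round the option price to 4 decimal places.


PV(D) = D * exp(-r * t_d) = 0.7674 * 0.95975331 = 0.73651469
S_0' = S_0 - PV(D) = 28.2400 - 0.73651469 = 27.50348531
d1 = (ln(S_0'/K) + (r + sigma^2/2)*T) / (sigma*sqrt(T)) = 0.26638955
d2 = d1 - sigma*sqrt(T) = -0.41946757
exp(-rT) = 0.95599748
N(-d1) = 0.39496960; N(-d2) = 0.66256278
P = K * exp(-rT) * N(-d2) - S_0' * N(-d1) = 30.3200 * 0.95599748 * 0.66256278 - 27.50348531 * 0.39496960 = 8.3419

Answer: Price = 8.3419


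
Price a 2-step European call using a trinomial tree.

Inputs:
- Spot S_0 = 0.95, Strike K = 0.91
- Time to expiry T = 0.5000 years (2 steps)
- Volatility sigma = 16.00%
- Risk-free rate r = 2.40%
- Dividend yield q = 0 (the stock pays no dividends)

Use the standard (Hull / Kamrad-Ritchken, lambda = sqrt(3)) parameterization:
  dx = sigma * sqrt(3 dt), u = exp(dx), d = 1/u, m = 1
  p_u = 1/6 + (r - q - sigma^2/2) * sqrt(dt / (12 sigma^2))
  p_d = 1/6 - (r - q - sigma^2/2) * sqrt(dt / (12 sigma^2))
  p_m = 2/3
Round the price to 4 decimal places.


dt = T/N = 0.250000; dx = sigma*sqrt(3*dt) = 0.138564
u = exp(dx) = 1.148623; d = 1/u = 0.870607
p_u = 0.176770, p_m = 0.666667, p_d = 0.156563
Discount per step: exp(-r*dt) = 0.994018
Stock lattice S(k, j) with j the centered position index:
  k=0: S(0,+0) = 0.9500
  k=1: S(1,-1) = 0.8271; S(1,+0) = 0.9500; S(1,+1) = 1.0912
  k=2: S(2,-2) = 0.7201; S(2,-1) = 0.8271; S(2,+0) = 0.9500; S(2,+1) = 1.0912; S(2,+2) = 1.2534
Terminal payoffs V(N, j) = max(S_T - K, 0):
  V(2,-2) = 0.000000; V(2,-1) = 0.000000; V(2,+0) = 0.040000; V(2,+1) = 0.181192; V(2,+2) = 0.343369
Backward induction: V(k, j) = exp(-r*dt) * [p_u * V(k+1, j+1) + p_m * V(k+1, j) + p_d * V(k+1, j-1)]
  V(1,-1) = exp(-r*dt) * [p_u*0.040000 + p_m*0.000000 + p_d*0.000000] = 0.007029
  V(1,+0) = exp(-r*dt) * [p_u*0.181192 + p_m*0.040000 + p_d*0.000000] = 0.058345
  V(1,+1) = exp(-r*dt) * [p_u*0.343369 + p_m*0.181192 + p_d*0.040000] = 0.186631
  V(0,+0) = exp(-r*dt) * [p_u*0.186631 + p_m*0.058345 + p_d*0.007029] = 0.072551

Answer: Price = V(0,0) = 0.0726


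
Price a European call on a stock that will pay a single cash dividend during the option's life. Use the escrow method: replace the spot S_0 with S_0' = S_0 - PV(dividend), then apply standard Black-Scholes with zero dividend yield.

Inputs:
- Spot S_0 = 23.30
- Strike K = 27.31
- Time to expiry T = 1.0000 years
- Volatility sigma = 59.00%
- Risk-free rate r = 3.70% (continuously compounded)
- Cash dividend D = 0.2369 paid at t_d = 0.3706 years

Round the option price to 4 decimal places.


Answer: Price = 4.2411

Derivation:
PV(D) = D * exp(-r * t_d) = 0.2369 * 0.98638138 = 0.23367375
S_0' = S_0 - PV(D) = 23.3000 - 0.23367375 = 23.06632625
d1 = (ln(S_0'/K) + (r + sigma^2/2)*T) / (sigma*sqrt(T)) = 0.07147607
d2 = d1 - sigma*sqrt(T) = -0.51852393
exp(-rT) = 0.96367614
N(d1) = 0.52849056; N(d2) = 0.30204638
C = S_0' * N(d1) - K * exp(-rT) * N(d2) = 23.06632625 * 0.52849056 - 27.3100 * 0.96367614 * 0.30204638 = 4.2411


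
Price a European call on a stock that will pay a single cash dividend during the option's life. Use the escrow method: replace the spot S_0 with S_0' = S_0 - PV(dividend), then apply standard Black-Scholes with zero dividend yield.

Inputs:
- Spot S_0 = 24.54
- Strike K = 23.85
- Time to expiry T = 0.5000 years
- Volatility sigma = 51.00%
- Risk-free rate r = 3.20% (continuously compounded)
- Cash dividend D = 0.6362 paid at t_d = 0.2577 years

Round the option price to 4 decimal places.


Answer: Price = 3.6131

Derivation:
PV(D) = D * exp(-r * t_d) = 0.6362 * 0.99178751 = 0.63097521
S_0' = S_0 - PV(D) = 24.5400 - 0.63097521 = 23.90902479
d1 = (ln(S_0'/K) + (r + sigma^2/2)*T) / (sigma*sqrt(T)) = 0.23153387
d2 = d1 - sigma*sqrt(T) = -0.12909059
exp(-rT) = 0.98412732
N(d1) = 0.59154996; N(d2) = 0.44864298
C = S_0' * N(d1) - K * exp(-rT) * N(d2) = 23.90902479 * 0.59154996 - 23.8500 * 0.98412732 * 0.44864298 = 3.6131


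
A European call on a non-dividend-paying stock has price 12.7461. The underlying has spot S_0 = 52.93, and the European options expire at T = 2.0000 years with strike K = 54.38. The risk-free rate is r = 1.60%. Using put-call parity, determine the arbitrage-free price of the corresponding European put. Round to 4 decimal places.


Answer: Put price = 12.4835

Derivation:
Put-call parity: C - P = S_0 * exp(-qT) - K * exp(-rT).
S_0 * exp(-qT) = 52.9300 * 1.00000000 = 52.93000000
K * exp(-rT) = 54.3800 * 0.96850658 = 52.66738793
P = C - S*exp(-qT) + K*exp(-rT)
P = 12.7461 - 52.93000000 + 52.66738793 = 12.4835


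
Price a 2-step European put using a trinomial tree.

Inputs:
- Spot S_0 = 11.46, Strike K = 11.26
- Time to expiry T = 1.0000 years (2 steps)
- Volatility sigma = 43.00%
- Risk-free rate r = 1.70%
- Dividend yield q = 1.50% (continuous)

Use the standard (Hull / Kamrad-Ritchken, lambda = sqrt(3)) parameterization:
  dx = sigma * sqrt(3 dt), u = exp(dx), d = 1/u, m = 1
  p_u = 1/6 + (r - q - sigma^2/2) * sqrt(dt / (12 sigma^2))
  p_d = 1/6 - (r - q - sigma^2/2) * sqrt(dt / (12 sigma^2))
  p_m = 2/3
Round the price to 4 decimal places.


Answer: Price = V(0,0) = 1.5479

Derivation:
dt = T/N = 0.500000; dx = sigma*sqrt(3*dt) = 0.526640
u = exp(dx) = 1.693234; d = 1/u = 0.590586
p_u = 0.123729, p_m = 0.666667, p_d = 0.209604
Discount per step: exp(-r*dt) = 0.991536
Stock lattice S(k, j) with j the centered position index:
  k=0: S(0,+0) = 11.4600
  k=1: S(1,-1) = 6.7681; S(1,+0) = 11.4600; S(1,+1) = 19.4045
  k=2: S(2,-2) = 3.9972; S(2,-1) = 6.7681; S(2,+0) = 11.4600; S(2,+1) = 19.4045; S(2,+2) = 32.8563
Terminal payoffs V(N, j) = max(K - S_T, 0):
  V(2,-2) = 7.262848; V(2,-1) = 4.491886; V(2,+0) = 0.000000; V(2,+1) = 0.000000; V(2,+2) = 0.000000
Backward induction: V(k, j) = exp(-r*dt) * [p_u * V(k+1, j+1) + p_m * V(k+1, j) + p_d * V(k+1, j-1)]
  V(1,-1) = exp(-r*dt) * [p_u*0.000000 + p_m*4.491886 + p_d*7.262848] = 4.478681
  V(1,+0) = exp(-r*dt) * [p_u*0.000000 + p_m*0.000000 + p_d*4.491886] = 0.933548
  V(1,+1) = exp(-r*dt) * [p_u*0.000000 + p_m*0.000000 + p_d*0.000000] = 0.000000
  V(0,+0) = exp(-r*dt) * [p_u*0.000000 + p_m*0.933548 + p_d*4.478681] = 1.547901


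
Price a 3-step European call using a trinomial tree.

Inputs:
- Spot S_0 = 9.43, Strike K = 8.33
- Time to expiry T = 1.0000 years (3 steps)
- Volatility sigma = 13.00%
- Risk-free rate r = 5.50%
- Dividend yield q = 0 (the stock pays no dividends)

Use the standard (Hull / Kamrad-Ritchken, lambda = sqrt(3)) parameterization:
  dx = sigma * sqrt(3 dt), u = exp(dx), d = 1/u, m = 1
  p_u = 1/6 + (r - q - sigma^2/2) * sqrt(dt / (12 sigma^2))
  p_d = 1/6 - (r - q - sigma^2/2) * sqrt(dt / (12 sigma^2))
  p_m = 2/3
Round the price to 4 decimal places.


dt = T/N = 0.333333; dx = sigma*sqrt(3*dt) = 0.130000
u = exp(dx) = 1.138828; d = 1/u = 0.878095
p_u = 0.226346, p_m = 0.666667, p_d = 0.106987
Discount per step: exp(-r*dt) = 0.981834
Stock lattice S(k, j) with j the centered position index:
  k=0: S(0,+0) = 9.4300
  k=1: S(1,-1) = 8.2804; S(1,+0) = 9.4300; S(1,+1) = 10.7392
  k=2: S(2,-2) = 7.2710; S(2,-1) = 8.2804; S(2,+0) = 9.4300; S(2,+1) = 10.7392; S(2,+2) = 12.2301
  k=3: S(3,-3) = 6.3846; S(3,-2) = 7.2710; S(3,-1) = 8.2804; S(3,+0) = 9.4300; S(3,+1) = 10.7392; S(3,+2) = 12.2301; S(3,+3) = 13.9279
Terminal payoffs V(N, j) = max(S_T - K, 0):
  V(3,-3) = 0.000000; V(3,-2) = 0.000000; V(3,-1) = 0.000000; V(3,+0) = 1.100000; V(3,+1) = 2.409152; V(3,+2) = 3.900051; V(3,+3) = 5.597929
Backward induction: V(k, j) = exp(-r*dt) * [p_u * V(k+1, j+1) + p_m * V(k+1, j) + p_d * V(k+1, j-1)]
  V(2,-2) = exp(-r*dt) * [p_u*0.000000 + p_m*0.000000 + p_d*0.000000] = 0.000000
  V(2,-1) = exp(-r*dt) * [p_u*1.100000 + p_m*0.000000 + p_d*0.000000] = 0.244458
  V(2,+0) = exp(-r*dt) * [p_u*2.409152 + p_m*1.100000 + p_d*0.000000] = 1.255407
  V(2,+1) = exp(-r*dt) * [p_u*3.900051 + p_m*2.409152 + p_d*1.100000] = 2.559197
  V(2,+2) = exp(-r*dt) * [p_u*5.597929 + p_m*3.900051 + p_d*2.409152] = 4.049919
  V(1,-1) = exp(-r*dt) * [p_u*1.255407 + p_m*0.244458 + p_d*0.000000] = 0.439006
  V(1,+0) = exp(-r*dt) * [p_u*2.559197 + p_m*1.255407 + p_d*0.244458] = 1.416154
  V(1,+1) = exp(-r*dt) * [p_u*4.049919 + p_m*2.559197 + p_d*1.255407] = 2.707041
  V(0,+0) = exp(-r*dt) * [p_u*2.707041 + p_m*1.416154 + p_d*0.439006] = 1.574664

Answer: Price = V(0,0) = 1.5747


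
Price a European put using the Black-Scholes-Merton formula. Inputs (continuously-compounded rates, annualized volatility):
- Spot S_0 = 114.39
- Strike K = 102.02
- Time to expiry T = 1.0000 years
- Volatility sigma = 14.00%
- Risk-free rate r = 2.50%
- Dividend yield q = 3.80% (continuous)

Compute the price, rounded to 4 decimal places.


d1 = (ln(S/K) + (r - q + 0.5*sigma^2) * T) / (sigma * sqrt(T)) = 0.79460564
d2 = d1 - sigma * sqrt(T) = 0.65460564
exp(-rT) = 0.97530991; exp(-qT) = 0.96271294
P = K * exp(-rT) * N(-d2) - S_0 * exp(-qT) * N(-d1)
N(-d1) = 0.21342147; N(-d2) = 0.25636084
P = 102.0200 * 0.97530991 * 0.25636084 - 114.3900 * 0.96271294 * 0.21342147 = 2.0052

Answer: Price = 2.0052


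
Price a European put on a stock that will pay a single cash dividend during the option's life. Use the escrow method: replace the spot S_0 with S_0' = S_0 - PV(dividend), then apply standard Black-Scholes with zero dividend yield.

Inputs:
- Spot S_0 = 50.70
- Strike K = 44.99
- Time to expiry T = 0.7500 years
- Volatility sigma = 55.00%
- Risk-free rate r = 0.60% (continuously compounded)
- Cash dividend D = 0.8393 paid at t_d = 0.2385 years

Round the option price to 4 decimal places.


Answer: Price = 6.5922

Derivation:
PV(D) = D * exp(-r * t_d) = 0.8393 * 0.99857002 = 0.83809982
S_0' = S_0 - PV(D) = 50.7000 - 0.83809982 = 49.86190018
d1 = (ln(S_0'/K) + (r + sigma^2/2)*T) / (sigma*sqrt(T)) = 0.46346414
d2 = d1 - sigma*sqrt(T) = -0.01284983
exp(-rT) = 0.99551011
N(-d1) = 0.32151586; N(-d2) = 0.50512620
P = K * exp(-rT) * N(-d2) - S_0' * N(-d1) = 44.9900 * 0.99551011 * 0.50512620 - 49.86190018 * 0.32151586 = 6.5922


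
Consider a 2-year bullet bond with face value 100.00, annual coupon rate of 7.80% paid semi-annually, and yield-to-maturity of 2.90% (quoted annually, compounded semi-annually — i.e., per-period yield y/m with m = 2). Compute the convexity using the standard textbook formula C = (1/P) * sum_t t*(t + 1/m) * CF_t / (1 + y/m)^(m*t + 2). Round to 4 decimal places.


Coupon per period c = face * coupon_rate / m = 3.900000
Periods per year m = 2; per-period yield y/m = 0.014500
Number of cashflows N = 4
Cashflows (t years, CF_t, discount factor 1/(1+y/m)^(m*t), PV):
  t = 0.5000: CF_t = 3.900000, DF = 0.985707, PV = 3.844258
  t = 1.0000: CF_t = 3.900000, DF = 0.971619, PV = 3.789313
  t = 1.5000: CF_t = 3.900000, DF = 0.957732, PV = 3.735153
  t = 2.0000: CF_t = 103.900000, DF = 0.944043, PV = 98.086072
Price P = sum_t PV_t = 109.454797
Convexity numerator sum_t t*(t + 1/m) * CF_t / (1+y/m)^(m*t + 2):
  t = 0.5000: term = 1.867577
  t = 1.0000: term = 5.522652
  t = 1.5000: term = 10.887436
  t = 2.0000: term = 476.511344
Convexity = (1/P) * sum = 494.789008 / 109.454797 = 4.520487

Answer: Convexity = 4.5205


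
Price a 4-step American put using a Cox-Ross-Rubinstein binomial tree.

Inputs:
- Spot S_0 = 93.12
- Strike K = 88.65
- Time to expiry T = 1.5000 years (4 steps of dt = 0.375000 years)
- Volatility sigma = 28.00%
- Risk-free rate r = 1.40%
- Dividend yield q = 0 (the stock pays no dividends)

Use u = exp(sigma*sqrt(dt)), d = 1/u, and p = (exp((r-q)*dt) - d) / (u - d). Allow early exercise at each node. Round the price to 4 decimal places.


Answer: Price = V(0,0) = 9.3612

Derivation:
dt = T/N = 0.375000
u = exp(sigma*sqrt(dt)) = 1.187042; d = 1/u = 0.842430
p = (exp((r-q)*dt) - d) / (u - d) = 0.472513
Discount per step: exp(-r*dt) = 0.994764
Stock lattice S(k, i) with i counting down-moves:
  k=0: S(0,0) = 93.1200
  k=1: S(1,0) = 110.5373; S(1,1) = 78.4471
  k=2: S(2,0) = 131.2124; S(2,1) = 93.1200; S(2,2) = 66.0862
  k=3: S(3,0) = 155.7546; S(3,1) = 110.5373; S(3,2) = 78.4471; S(3,3) = 55.6730
  k=4: S(4,0) = 184.8872; S(4,1) = 131.2124; S(4,2) = 93.1200; S(4,3) = 66.0862; S(4,4) = 46.9007
Terminal payoffs V(N, i) = max(K - S_T, 0):
  V(4,0) = 0.000000; V(4,1) = 0.000000; V(4,2) = 0.000000; V(4,3) = 22.563769; V(4,4) = 41.749335
Backward induction: V(k, i) = exp(-r*dt) * [p * V(k+1, i) + (1-p) * V(k+1, i+1)]; then take max(V_cont, immediate exercise) for American.
  V(3,0) = exp(-r*dt) * [p*0.000000 + (1-p)*0.000000] = 0.000000; exercise = 0.000000; V(3,0) = max -> 0.000000
  V(3,1) = exp(-r*dt) * [p*0.000000 + (1-p)*0.000000] = 0.000000; exercise = 0.000000; V(3,1) = max -> 0.000000
  V(3,2) = exp(-r*dt) * [p*0.000000 + (1-p)*22.563769] = 11.839767; exercise = 10.202885; V(3,2) = max -> 11.839767
  V(3,3) = exp(-r*dt) * [p*22.563769 + (1-p)*41.749335] = 32.512760; exercise = 32.976953; V(3,3) = max -> 32.976953
  V(2,0) = exp(-r*dt) * [p*0.000000 + (1-p)*0.000000] = 0.000000; exercise = 0.000000; V(2,0) = max -> 0.000000
  V(2,1) = exp(-r*dt) * [p*0.000000 + (1-p)*11.839767] = 6.212618; exercise = 0.000000; V(2,1) = max -> 6.212618
  V(2,2) = exp(-r*dt) * [p*11.839767 + (1-p)*32.976953] = 22.868974; exercise = 22.563769; V(2,2) = max -> 22.868974
  V(1,0) = exp(-r*dt) * [p*0.000000 + (1-p)*6.212618] = 3.259914; exercise = 0.000000; V(1,0) = max -> 3.259914
  V(1,1) = exp(-r*dt) * [p*6.212618 + (1-p)*22.868974] = 14.920089; exercise = 10.202885; V(1,1) = max -> 14.920089
  V(0,0) = exp(-r*dt) * [p*3.259914 + (1-p)*14.920089] = 9.361226; exercise = 0.000000; V(0,0) = max -> 9.361226


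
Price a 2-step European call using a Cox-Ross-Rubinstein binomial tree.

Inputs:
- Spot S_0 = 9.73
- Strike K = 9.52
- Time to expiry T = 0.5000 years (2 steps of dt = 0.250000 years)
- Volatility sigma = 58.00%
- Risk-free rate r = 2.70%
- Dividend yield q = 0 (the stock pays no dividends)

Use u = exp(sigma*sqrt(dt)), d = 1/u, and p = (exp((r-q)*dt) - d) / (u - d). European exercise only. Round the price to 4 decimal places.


dt = T/N = 0.250000
u = exp(sigma*sqrt(dt)) = 1.336427; d = 1/u = 0.748264
p = (exp((r-q)*dt) - d) / (u - d) = 0.439519
Discount per step: exp(-r*dt) = 0.993273
Stock lattice S(k, i) with i counting down-moves:
  k=0: S(0,0) = 9.7300
  k=1: S(1,0) = 13.0034; S(1,1) = 7.2806
  k=2: S(2,0) = 17.3782; S(2,1) = 9.7300; S(2,2) = 5.4478
Terminal payoffs V(N, i) = max(S_T - K, 0):
  V(2,0) = 7.858154; V(2,1) = 0.210000; V(2,2) = 0.000000
Backward induction: V(k, i) = exp(-r*dt) * [p * V(k+1, i) + (1-p) * V(k+1, i+1)].
  V(1,0) = exp(-r*dt) * [p*7.858154 + (1-p)*0.210000] = 3.547483
  V(1,1) = exp(-r*dt) * [p*0.210000 + (1-p)*0.000000] = 0.091678
  V(0,0) = exp(-r*dt) * [p*3.547483 + (1-p)*0.091678] = 1.599736

Answer: Price = V(0,0) = 1.5997


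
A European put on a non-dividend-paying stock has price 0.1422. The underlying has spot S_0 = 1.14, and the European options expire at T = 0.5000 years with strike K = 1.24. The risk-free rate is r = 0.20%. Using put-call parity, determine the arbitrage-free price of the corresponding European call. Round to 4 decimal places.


Put-call parity: C - P = S_0 * exp(-qT) - K * exp(-rT).
S_0 * exp(-qT) = 1.1400 * 1.00000000 = 1.14000000
K * exp(-rT) = 1.2400 * 0.99900050 = 1.23876062
C = P + S*exp(-qT) - K*exp(-rT)
C = 0.1422 + 1.14000000 - 1.23876062 = 0.0434

Answer: Call price = 0.0434


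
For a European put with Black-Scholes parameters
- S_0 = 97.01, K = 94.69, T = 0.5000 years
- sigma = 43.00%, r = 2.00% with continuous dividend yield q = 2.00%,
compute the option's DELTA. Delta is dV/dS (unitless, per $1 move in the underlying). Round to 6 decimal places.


Answer: Delta = -0.404346

Derivation:
d1 = 0.2316372229; d2 = -0.0724186930
phi(d1) = 0.3883817875; exp(-qT) = 0.9900498337; exp(-rT) = 0.9900498337
N(-d1) = 0.4084098970
Delta = -exp(-qT) * N(-d1) = -0.9900498337 * 0.4084098970 = -0.404346


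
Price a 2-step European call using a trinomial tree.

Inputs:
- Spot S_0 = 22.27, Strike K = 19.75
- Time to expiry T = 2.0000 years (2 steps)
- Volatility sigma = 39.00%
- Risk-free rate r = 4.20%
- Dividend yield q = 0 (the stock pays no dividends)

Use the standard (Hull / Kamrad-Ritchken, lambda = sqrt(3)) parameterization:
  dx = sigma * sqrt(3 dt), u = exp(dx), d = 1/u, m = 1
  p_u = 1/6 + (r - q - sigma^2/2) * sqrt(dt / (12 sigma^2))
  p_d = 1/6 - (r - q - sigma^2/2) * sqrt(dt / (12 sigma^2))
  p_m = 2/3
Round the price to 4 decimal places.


dt = T/N = 1.000000; dx = sigma*sqrt(3*dt) = 0.675500
u = exp(dx) = 1.965015; d = 1/u = 0.508902
p_u = 0.141463, p_m = 0.666667, p_d = 0.191870
Discount per step: exp(-r*dt) = 0.958870
Stock lattice S(k, j) with j the centered position index:
  k=0: S(0,+0) = 22.2700
  k=1: S(1,-1) = 11.3332; S(1,+0) = 22.2700; S(1,+1) = 43.7609
  k=2: S(2,-2) = 5.7675; S(2,-1) = 11.3332; S(2,+0) = 22.2700; S(2,+1) = 43.7609; S(2,+2) = 85.9908
Terminal payoffs V(N, j) = max(S_T - K, 0):
  V(2,-2) = 0.000000; V(2,-1) = 0.000000; V(2,+0) = 2.520000; V(2,+1) = 24.010881; V(2,+2) = 66.240783
Backward induction: V(k, j) = exp(-r*dt) * [p_u * V(k+1, j+1) + p_m * V(k+1, j) + p_d * V(k+1, j-1)]
  V(1,-1) = exp(-r*dt) * [p_u*2.520000 + p_m*0.000000 + p_d*0.000000] = 0.341825
  V(1,+0) = exp(-r*dt) * [p_u*24.010881 + p_m*2.520000 + p_d*0.000000] = 4.867850
  V(1,+1) = exp(-r*dt) * [p_u*66.240783 + p_m*24.010881 + p_d*2.520000] = 24.797709
  V(0,+0) = exp(-r*dt) * [p_u*24.797709 + p_m*4.867850 + p_d*0.341825] = 6.538322

Answer: Price = V(0,0) = 6.5383


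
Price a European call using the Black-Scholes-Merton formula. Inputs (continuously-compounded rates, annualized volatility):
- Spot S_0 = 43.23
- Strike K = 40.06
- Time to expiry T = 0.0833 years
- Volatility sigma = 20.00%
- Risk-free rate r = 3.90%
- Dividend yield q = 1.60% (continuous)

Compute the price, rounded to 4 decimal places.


d1 = (ln(S/K) + (r - q + 0.5*sigma^2) * T) / (sigma * sqrt(T)) = 1.38138363
d2 = d1 - sigma * sqrt(T) = 1.32366015
exp(-rT) = 0.99675657; exp(-qT) = 0.99866809
C = S_0 * exp(-qT) * N(d1) - K * exp(-rT) * N(d2)
N(d1) = 0.91641948; N(d2) = 0.90719203
C = 43.2300 * 0.99866809 * 0.91641948 - 40.0600 * 0.99675657 * 0.90719203 = 3.3398

Answer: Price = 3.3398


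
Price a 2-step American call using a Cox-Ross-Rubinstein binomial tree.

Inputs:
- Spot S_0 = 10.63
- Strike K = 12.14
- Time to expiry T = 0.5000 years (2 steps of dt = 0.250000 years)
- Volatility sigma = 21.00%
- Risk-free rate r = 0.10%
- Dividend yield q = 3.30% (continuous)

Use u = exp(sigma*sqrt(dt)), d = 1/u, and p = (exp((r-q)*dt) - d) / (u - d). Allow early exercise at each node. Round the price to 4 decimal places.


Answer: Price = V(0,0) = 0.1850

Derivation:
dt = T/N = 0.250000
u = exp(sigma*sqrt(dt)) = 1.110711; d = 1/u = 0.900325
p = (exp((r-q)*dt) - d) / (u - d) = 0.435900
Discount per step: exp(-r*dt) = 0.999750
Stock lattice S(k, i) with i counting down-moves:
  k=0: S(0,0) = 10.6300
  k=1: S(1,0) = 11.8069; S(1,1) = 9.5704
  k=2: S(2,0) = 13.1140; S(2,1) = 10.6300; S(2,2) = 8.6165
Terminal payoffs V(N, i) = max(S_T - K, 0):
  V(2,0) = 0.973998; V(2,1) = 0.000000; V(2,2) = 0.000000
Backward induction: V(k, i) = exp(-r*dt) * [p * V(k+1, i) + (1-p) * V(k+1, i+1)]; then take max(V_cont, immediate exercise) for American.
  V(1,0) = exp(-r*dt) * [p*0.973998 + (1-p)*0.000000] = 0.424460; exercise = 0.000000; V(1,0) = max -> 0.424460
  V(1,1) = exp(-r*dt) * [p*0.000000 + (1-p)*0.000000] = 0.000000; exercise = 0.000000; V(1,1) = max -> 0.000000
  V(0,0) = exp(-r*dt) * [p*0.424460 + (1-p)*0.000000] = 0.184976; exercise = 0.000000; V(0,0) = max -> 0.184976


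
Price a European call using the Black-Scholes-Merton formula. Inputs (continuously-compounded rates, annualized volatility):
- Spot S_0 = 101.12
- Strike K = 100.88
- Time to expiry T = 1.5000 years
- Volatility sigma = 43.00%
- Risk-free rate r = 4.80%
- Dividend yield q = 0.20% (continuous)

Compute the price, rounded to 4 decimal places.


Answer: Price = 23.8717

Derivation:
d1 = (ln(S/K) + (r - q + 0.5*sigma^2) * T) / (sigma * sqrt(T)) = 0.39885144
d2 = d1 - sigma * sqrt(T) = -0.12778886
exp(-rT) = 0.93053090; exp(-qT) = 0.99700450
C = S_0 * exp(-qT) * N(d1) - K * exp(-rT) * N(d2)
N(d1) = 0.65499866; N(d2) = 0.44915803
C = 101.1200 * 0.99700450 * 0.65499866 - 100.8800 * 0.93053090 * 0.44915803 = 23.8717


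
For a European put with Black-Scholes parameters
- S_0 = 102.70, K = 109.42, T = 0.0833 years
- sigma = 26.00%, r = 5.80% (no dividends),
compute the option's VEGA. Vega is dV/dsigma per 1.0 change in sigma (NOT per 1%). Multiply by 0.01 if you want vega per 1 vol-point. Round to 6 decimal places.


Answer: Vega = 8.974601

Derivation:
d1 = -0.7427271283; d2 = -0.8177676507
phi(d1) = 0.3027765129; exp(-qT) = 1.0000000000; exp(-rT) = 0.9951802524
Vega = S * exp(-qT) * phi(d1) * sqrt(T) = 102.7000 * 1.0000000000 * 0.3027765129 * 0.2886173938 = 8.974601


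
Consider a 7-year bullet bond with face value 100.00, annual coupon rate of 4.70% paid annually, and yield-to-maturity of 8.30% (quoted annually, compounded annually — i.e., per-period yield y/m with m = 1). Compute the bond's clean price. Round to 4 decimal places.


Answer: Price = 81.4478

Derivation:
Coupon per period c = face * coupon_rate / m = 4.700000
Periods per year m = 1; per-period yield y/m = 0.083000
Number of cashflows N = 7
Cashflows (t years, CF_t, discount factor 1/(1+y/m)^(m*t), PV):
  t = 1.0000: CF_t = 4.700000, DF = 0.923361, PV = 4.339797
  t = 2.0000: CF_t = 4.700000, DF = 0.852596, PV = 4.007199
  t = 3.0000: CF_t = 4.700000, DF = 0.787254, PV = 3.700092
  t = 4.0000: CF_t = 4.700000, DF = 0.726919, PV = 3.416521
  t = 5.0000: CF_t = 4.700000, DF = 0.671209, PV = 3.154682
  t = 6.0000: CF_t = 4.700000, DF = 0.619768, PV = 2.912910
  t = 7.0000: CF_t = 104.700000, DF = 0.572270, PV = 59.916645
Price P = sum_t PV_t = 81.447845


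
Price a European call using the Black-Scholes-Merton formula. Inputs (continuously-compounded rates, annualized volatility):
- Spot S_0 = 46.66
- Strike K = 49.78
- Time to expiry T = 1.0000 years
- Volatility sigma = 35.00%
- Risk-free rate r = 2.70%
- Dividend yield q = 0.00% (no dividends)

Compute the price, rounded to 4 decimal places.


Answer: Price = 5.7476

Derivation:
d1 = (ln(S/K) + (r - q + 0.5*sigma^2) * T) / (sigma * sqrt(T)) = 0.06721134
d2 = d1 - sigma * sqrt(T) = -0.28278866
exp(-rT) = 0.97336124; exp(-qT) = 1.00000000
C = S_0 * exp(-qT) * N(d1) - K * exp(-rT) * N(d2)
N(d1) = 0.52679327; N(d2) = 0.38866942
C = 46.6600 * 1.00000000 * 0.52679327 - 49.7800 * 0.97336124 * 0.38866942 = 5.7476


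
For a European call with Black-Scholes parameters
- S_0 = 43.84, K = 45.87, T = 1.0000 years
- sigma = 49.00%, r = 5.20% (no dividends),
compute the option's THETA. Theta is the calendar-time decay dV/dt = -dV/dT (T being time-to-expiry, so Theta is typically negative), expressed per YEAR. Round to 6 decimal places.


Answer: Theta = -5.069027

Derivation:
d1 = 0.2587455797; d2 = -0.2312544203
phi(d1) = 0.3858088765; exp(-qT) = 1.0000000000; exp(-rT) = 0.9493288668
Theta = -S*exp(-qT)*phi(d1)*sigma/(2*sqrt(T)) - r*K*exp(-rT)*N(d2) + q*S*exp(-qT)*N(d1)
N(d1) = 0.6020842254; N(d2) = 0.4085585771; sqrt(T) = 1.0000000000
Term 1 = -43.8400 * 1.0000000000 * 0.3858088765 * 0.4900 / (2 * 1.0000000000) = -4.1438959807
Term 2 = -0.0520 * 45.8700 * 0.9493288668 * 0.4085585771 = -0.9251307212
Term 3 = 0 (no dividend yield, q = 0)
Theta = -4.1438959807 + (-0.9251307212) + (0.0000000000) = -5.069027


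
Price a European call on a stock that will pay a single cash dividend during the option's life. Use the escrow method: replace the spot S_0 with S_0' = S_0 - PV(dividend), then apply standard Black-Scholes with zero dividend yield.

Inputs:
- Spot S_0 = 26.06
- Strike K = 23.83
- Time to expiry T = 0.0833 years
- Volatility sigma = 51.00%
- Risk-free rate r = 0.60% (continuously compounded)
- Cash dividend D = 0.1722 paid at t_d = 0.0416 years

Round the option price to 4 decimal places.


PV(D) = D * exp(-r * t_d) = 0.1722 * 0.99975043 = 0.17215702
S_0' = S_0 - PV(D) = 26.0600 - 0.17215702 = 25.88784298
d1 = (ln(S_0'/K) + (r + sigma^2/2)*T) / (sigma*sqrt(T)) = 0.63970401
d2 = d1 - sigma*sqrt(T) = 0.49250914
exp(-rT) = 0.99950032
N(d1) = 0.73881748; N(d2) = 0.68882027
C = S_0' * N(d1) - K * exp(-rT) * N(d2) = 25.88784298 * 0.73881748 - 23.8300 * 0.99950032 * 0.68882027 = 2.7200

Answer: Price = 2.7200


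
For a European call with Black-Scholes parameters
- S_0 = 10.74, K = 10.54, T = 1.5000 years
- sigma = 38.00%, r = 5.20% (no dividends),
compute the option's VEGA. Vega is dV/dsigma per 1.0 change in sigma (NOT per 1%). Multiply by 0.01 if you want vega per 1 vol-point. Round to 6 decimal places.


d1 = 0.4406880133; d2 = -0.0247150379
phi(d1) = 0.3620251857; exp(-qT) = 1.0000000000; exp(-rT) = 0.9249644265
Vega = S * exp(-qT) * phi(d1) * sqrt(T) = 10.7400 * 1.0000000000 * 0.3620251857 * 1.2247448714 = 4.761992

Answer: Vega = 4.761992


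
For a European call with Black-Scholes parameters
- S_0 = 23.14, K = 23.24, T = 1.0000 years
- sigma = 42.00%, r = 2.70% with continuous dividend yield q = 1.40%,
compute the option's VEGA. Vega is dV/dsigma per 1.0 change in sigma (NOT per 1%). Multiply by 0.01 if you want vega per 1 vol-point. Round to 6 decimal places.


d1 = 0.2306852138; d2 = -0.1893147862
phi(d1) = 0.3884672672; exp(-qT) = 0.9860975443; exp(-rT) = 0.9733612415
Vega = S * exp(-qT) * phi(d1) * sqrt(T) = 23.1400 * 0.9860975443 * 0.3884672672 * 1.0000000000 = 8.864162

Answer: Vega = 8.864162


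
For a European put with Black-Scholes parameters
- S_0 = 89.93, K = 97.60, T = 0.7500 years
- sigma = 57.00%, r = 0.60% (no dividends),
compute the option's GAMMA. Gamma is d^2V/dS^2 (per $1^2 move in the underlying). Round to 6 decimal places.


d1 = 0.0901306499; d2 = -0.4035038303
phi(d1) = 0.3973251562; exp(-qT) = 1.0000000000; exp(-rT) = 0.9955101098
Gamma = exp(-qT) * phi(d1) / (S * sigma * sqrt(T)) = 1.0000000000 * 0.3973251562 / (89.9300 * 0.5700 * 0.8660254038) = 0.008950

Answer: Gamma = 0.008950
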